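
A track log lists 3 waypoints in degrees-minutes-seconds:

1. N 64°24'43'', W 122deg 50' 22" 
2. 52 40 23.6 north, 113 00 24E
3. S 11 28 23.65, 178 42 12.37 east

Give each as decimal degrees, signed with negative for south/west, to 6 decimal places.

1. 64.411944, -122.839444
2. 52.673222, 113.006667
3. -11.473236, 178.703436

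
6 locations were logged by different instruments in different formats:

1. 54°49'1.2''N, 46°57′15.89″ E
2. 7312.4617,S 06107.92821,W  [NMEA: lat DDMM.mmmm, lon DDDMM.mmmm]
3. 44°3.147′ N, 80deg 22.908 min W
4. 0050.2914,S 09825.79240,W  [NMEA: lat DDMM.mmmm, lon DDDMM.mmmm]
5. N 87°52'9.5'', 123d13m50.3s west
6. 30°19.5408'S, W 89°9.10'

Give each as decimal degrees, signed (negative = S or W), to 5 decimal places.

Point 1:
  Lat: 49′ + 1.2″ = 49.02000′; 54 + 49.02000/60 = 54.817000
  N → positive
  Longitude: 46° + 57/60 + 15.89/3600 = 46 + 0.950000 + 0.004414 = 46.954414
  E ⇒ keep positive
Point 2:
  Latitude: split at 2 digits → 73° and 12.4617′; 73 + 12.4617/60 = 73.207695
  hemisphere S, so the sign is −
  Lon: split at 3 digits → 061° and 7.92821′; 61 + 7.92821/60 = 61.132137
  W ⇒ negate
Point 3:
  Lat: 44 + 3.147/60 = 44.052450
  N ⇒ keep positive
  Longitude: 80 + 22.908/60 = 80.381800
  W ⇒ negate
Point 4:
  Lat: split at 2 digits → 00° and 50.2914′; 0 + 50.2914/60 = 0.838190
  S → negative
  λ: split at 3 digits → 098° and 25.7924′; 98 + 25.7924/60 = 98.429873
  hemisphere W, so the sign is −
Point 5:
  Latitude: 87° + 52/60 + 9.5/3600 = 87 + 0.866667 + 0.002639 = 87.869306
  N → positive
  Longitude: 13′ + 50.3″ = 13.83833′; 123 + 13.83833/60 = 123.230639
  W ⇒ negate
Point 6:
  φ: 19.5408′ = 0.325680°; total 30.325680
  S ⇒ negate
  Lon: 89 + 9.1/60 = 89.151667
  W → negative

1. 54.81700, 46.95441
2. -73.20770, -61.13214
3. 44.05245, -80.38180
4. -0.83819, -98.42987
5. 87.86931, -123.23064
6. -30.32568, -89.15167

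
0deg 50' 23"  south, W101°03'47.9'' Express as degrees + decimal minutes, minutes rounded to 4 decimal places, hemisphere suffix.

Latitude: seconds/60 = 0.38333; minutes = 50 + 0.38333 = 50.383333
Lon: 3 + 47.9/60 = 3.798333′

0° 50.3833′ S, 101° 3.7983′ W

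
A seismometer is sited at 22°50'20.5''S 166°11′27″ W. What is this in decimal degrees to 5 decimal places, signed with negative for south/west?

-22.83903, -166.19083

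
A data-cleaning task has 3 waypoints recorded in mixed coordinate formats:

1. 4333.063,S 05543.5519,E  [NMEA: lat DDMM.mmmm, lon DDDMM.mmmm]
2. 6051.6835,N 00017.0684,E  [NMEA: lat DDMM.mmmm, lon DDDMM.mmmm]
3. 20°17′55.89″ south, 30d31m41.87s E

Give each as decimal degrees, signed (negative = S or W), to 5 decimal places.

1. -43.55105, 55.72587
2. 60.86139, 0.28447
3. -20.29886, 30.52830

Point 1:
  Lat: degrees = first 2 digits = 43, minutes = 33.063; 43 + 33.063/60 = 43.551050
  S → negative
  λ: split at 3 digits → 055° and 43.5519′; 55 + 43.5519/60 = 55.725865
  E ⇒ keep positive
Point 2:
  Latitude: degrees = first 2 digits = 60, minutes = 51.6835; 60 + 51.6835/60 = 60.861392
  N → positive
  Lon: split at 3 digits → 000° and 17.0684′; 0 + 17.0684/60 = 0.284473
  E → positive
Point 3:
  φ: 20 + 17/60 + 55.89/3600 = 20.298858
  S ⇒ negate
  λ: 31′ + 41.87″ = 31.69783′; 30 + 31.69783/60 = 30.528297
  E → positive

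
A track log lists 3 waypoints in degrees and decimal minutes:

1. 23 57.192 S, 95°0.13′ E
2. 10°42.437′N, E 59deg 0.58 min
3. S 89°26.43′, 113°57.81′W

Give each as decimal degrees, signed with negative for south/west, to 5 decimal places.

Point 1:
  φ: 23 + 57.192/60 = 23.953200
  S → negative
  Lon: 0.13′ = 0.002167°; total 95.002167
  E ⇒ keep positive
Point 2:
  Lat: 42.437′ = 0.707283°; total 10.707283
  N → positive
  Longitude: 0.58′ = 0.009667°; total 59.009667
  E → positive
Point 3:
  Lat: 26.43′ = 0.440500°; total 89.440500
  S ⇒ negate
  λ: 113 + 57.81/60 = 113.963500
  W ⇒ negate

1. -23.95320, 95.00217
2. 10.70728, 59.00967
3. -89.44050, -113.96350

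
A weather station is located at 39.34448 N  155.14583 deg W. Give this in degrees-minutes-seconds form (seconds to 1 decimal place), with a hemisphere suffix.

39°20′40.1″ N, 155°08′45.0″ W

Latitude: 0.344480 × 60 = 20.66880′ → 20′, remainder × 60 = 40.128″
Lon: whole degrees 155; 8.74980′ → 8′ and 44.988″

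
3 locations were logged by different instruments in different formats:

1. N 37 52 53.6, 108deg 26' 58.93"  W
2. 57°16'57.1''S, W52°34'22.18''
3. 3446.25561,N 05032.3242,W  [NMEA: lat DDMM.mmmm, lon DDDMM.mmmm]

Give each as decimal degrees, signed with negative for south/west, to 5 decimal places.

Point 1:
  Latitude: 37 + 52/60 + 53.6/3600 = 37.881556
  N ⇒ keep positive
  λ: 26′ + 58.93″ = 26.98217′; 108 + 26.98217/60 = 108.449703
  W ⇒ negate
Point 2:
  φ: 57° + 16/60 + 57.1/3600 = 57 + 0.266667 + 0.015861 = 57.282528
  S ⇒ negate
  Lon: 52 + 34/60 + 22.18/3600 = 52.572828
  W → negative
Point 3:
  Lat: split at 2 digits → 34° and 46.25561′; 34 + 46.25561/60 = 34.770927
  N ⇒ keep positive
  λ: split at 3 digits → 050° and 32.3242′; 50 + 32.3242/60 = 50.538737
  W → negative

1. 37.88156, -108.44970
2. -57.28253, -52.57283
3. 34.77093, -50.53874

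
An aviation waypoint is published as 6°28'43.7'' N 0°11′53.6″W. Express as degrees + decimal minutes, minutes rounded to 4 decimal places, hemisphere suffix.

Lat: 28 + 43.7/60 = 28.728333′
Longitude: 11 + 53.6/60 = 11.893333′

6° 28.7283′ N, 0° 11.8933′ W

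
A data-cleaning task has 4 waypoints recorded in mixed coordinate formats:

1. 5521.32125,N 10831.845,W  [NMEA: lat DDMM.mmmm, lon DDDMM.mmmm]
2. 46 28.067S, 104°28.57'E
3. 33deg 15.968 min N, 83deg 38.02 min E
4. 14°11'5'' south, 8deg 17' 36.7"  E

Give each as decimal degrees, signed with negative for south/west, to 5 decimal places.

Point 1:
  φ: split at 2 digits → 55° and 21.32125′; 55 + 21.32125/60 = 55.355354
  N ⇒ keep positive
  λ: degrees = first 3 digits = 108, minutes = 31.845; 108 + 31.845/60 = 108.530750
  hemisphere W, so the sign is −
Point 2:
  Latitude: 28.067′ = 0.467783°; total 46.467783
  hemisphere S, so the sign is −
  λ: 104 + 28.57/60 = 104.476167
  E ⇒ keep positive
Point 3:
  φ: 15.968′ = 0.266133°; total 33.266133
  N → positive
  λ: 83 + 38.02/60 = 83.633667
  E → positive
Point 4:
  Latitude: 11′ + 5″ = 11.08333′; 14 + 11.08333/60 = 14.184722
  S → negative
  Longitude: 8 + 17/60 + 36.7/3600 = 8.293528
  E ⇒ keep positive

1. 55.35535, -108.53075
2. -46.46778, 104.47617
3. 33.26613, 83.63367
4. -14.18472, 8.29353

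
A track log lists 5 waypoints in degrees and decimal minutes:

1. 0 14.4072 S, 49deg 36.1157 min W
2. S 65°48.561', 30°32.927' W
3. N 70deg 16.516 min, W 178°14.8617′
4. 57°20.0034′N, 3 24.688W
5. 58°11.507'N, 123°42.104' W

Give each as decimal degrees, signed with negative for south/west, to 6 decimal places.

1. -0.240120, -49.601928
2. -65.809350, -30.548783
3. 70.275267, -178.247695
4. 57.333390, -3.411467
5. 58.191783, -123.701733

Point 1:
  φ: 0 + 14.4072/60 = 0.2401200
  S → negative
  Longitude: 49 + 36.1157/60 = 49.6019283
  W → negative
Point 2:
  Latitude: 65 + 48.561/60 = 65.8093500
  S ⇒ negate
  Longitude: 32.927′ = 0.548783°; total 30.5487833
  W ⇒ negate
Point 3:
  Lat: 70 + 16.516/60 = 70.2752667
  N ⇒ keep positive
  λ: 14.8617′ = 0.247695°; total 178.2476950
  W → negative
Point 4:
  Lat: 20.0034′ = 0.333390°; total 57.3333900
  N ⇒ keep positive
  λ: 3 + 24.688/60 = 3.4114667
  W → negative
Point 5:
  φ: 58 + 11.507/60 = 58.1917833
  N ⇒ keep positive
  Longitude: 42.104′ = 0.701733°; total 123.7017333
  W → negative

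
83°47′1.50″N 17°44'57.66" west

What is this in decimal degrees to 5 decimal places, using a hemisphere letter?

83.78375° N, 17.74935° W

Lat: 83° + 47/60 + 1.5/3600 = 83 + 0.783333 + 0.000417 = 83.783750
Lon: 44′ + 57.66″ = 44.96100′; 17 + 44.96100/60 = 17.749350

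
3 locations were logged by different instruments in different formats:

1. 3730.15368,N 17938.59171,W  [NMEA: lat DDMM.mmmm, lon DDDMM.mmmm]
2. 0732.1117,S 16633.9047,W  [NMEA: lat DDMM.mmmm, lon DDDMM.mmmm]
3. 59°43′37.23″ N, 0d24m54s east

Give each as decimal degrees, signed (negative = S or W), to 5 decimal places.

Point 1:
  Lat: degrees = first 2 digits = 37, minutes = 30.15368; 37 + 30.15368/60 = 37.502561
  N → positive
  Lon: degrees = first 3 digits = 179, minutes = 38.59171; 179 + 38.59171/60 = 179.643195
  W ⇒ negate
Point 2:
  φ: split at 2 digits → 07° and 32.1117′; 7 + 32.1117/60 = 7.535195
  S ⇒ negate
  Lon: degrees = first 3 digits = 166, minutes = 33.9047; 166 + 33.9047/60 = 166.565078
  W ⇒ negate
Point 3:
  Lat: 59 + 43/60 + 37.23/3600 = 59.727008
  N → positive
  λ: 24′ + 54″ = 24.90000′; 0 + 24.90000/60 = 0.415000
  E → positive

1. 37.50256, -179.64320
2. -7.53520, -166.56508
3. 59.72701, 0.41500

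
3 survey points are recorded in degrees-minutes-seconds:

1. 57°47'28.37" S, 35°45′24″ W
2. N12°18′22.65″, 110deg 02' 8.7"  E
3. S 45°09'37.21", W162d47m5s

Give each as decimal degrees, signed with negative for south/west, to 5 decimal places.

Point 1:
  Latitude: 57° + 47/60 + 28.37/3600 = 57 + 0.783333 + 0.007881 = 57.791214
  hemisphere S, so the sign is −
  λ: 45′ + 24″ = 45.40000′; 35 + 45.40000/60 = 35.756667
  hemisphere W, so the sign is −
Point 2:
  φ: 12° + 18/60 + 22.65/3600 = 12 + 0.300000 + 0.006292 = 12.306292
  N → positive
  Longitude: 110° + 2/60 + 8.7/3600 = 110 + 0.033333 + 0.002417 = 110.035750
  E → positive
Point 3:
  φ: 45° + 9/60 + 37.21/3600 = 45 + 0.150000 + 0.010336 = 45.160336
  S → negative
  Lon: 47′ + 5″ = 47.08333′; 162 + 47.08333/60 = 162.784722
  W → negative

1. -57.79121, -35.75667
2. 12.30629, 110.03575
3. -45.16034, -162.78472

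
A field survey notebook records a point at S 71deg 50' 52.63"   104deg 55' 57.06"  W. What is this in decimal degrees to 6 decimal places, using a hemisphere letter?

Latitude: 71 + 50/60 + 52.63/3600 = 71.8479528
λ: 104° + 55/60 + 57.06/3600 = 104 + 0.916667 + 0.015850 = 104.9325167

71.847953° S, 104.932517° W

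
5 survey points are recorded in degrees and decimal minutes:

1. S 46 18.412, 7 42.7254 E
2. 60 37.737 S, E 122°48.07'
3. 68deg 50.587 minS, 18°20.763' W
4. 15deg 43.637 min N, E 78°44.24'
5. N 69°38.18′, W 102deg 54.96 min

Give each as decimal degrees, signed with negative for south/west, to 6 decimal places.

Point 1:
  Latitude: 18.412′ = 0.306867°; total 46.3068667
  hemisphere S, so the sign is −
  Longitude: 42.7254′ = 0.712090°; total 7.7120900
  E → positive
Point 2:
  Latitude: 60 + 37.737/60 = 60.6289500
  S → negative
  Lon: 48.07′ = 0.801167°; total 122.8011667
  E → positive
Point 3:
  φ: 68 + 50.587/60 = 68.8431167
  hemisphere S, so the sign is −
  Lon: 20.763′ = 0.346050°; total 18.3460500
  W → negative
Point 4:
  Latitude: 43.637′ = 0.727283°; total 15.7272833
  N → positive
  Longitude: 78 + 44.24/60 = 78.7373333
  E → positive
Point 5:
  Lat: 38.18′ = 0.636333°; total 69.6363333
  N → positive
  Lon: 102 + 54.96/60 = 102.9160000
  W ⇒ negate

1. -46.306867, 7.712090
2. -60.628950, 122.801167
3. -68.843117, -18.346050
4. 15.727283, 78.737333
5. 69.636333, -102.916000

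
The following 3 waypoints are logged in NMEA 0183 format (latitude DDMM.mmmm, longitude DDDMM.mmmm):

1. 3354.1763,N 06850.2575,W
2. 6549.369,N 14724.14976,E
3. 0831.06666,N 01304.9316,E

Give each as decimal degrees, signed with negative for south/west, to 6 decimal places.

Point 1:
  Lat: split at 2 digits → 33° and 54.1763′; 33 + 54.1763/60 = 33.9029383
  N → positive
  Lon: degrees = first 3 digits = 68, minutes = 50.2575; 68 + 50.2575/60 = 68.8376250
  hemisphere W, so the sign is −
Point 2:
  φ: degrees = first 2 digits = 65, minutes = 49.369; 65 + 49.369/60 = 65.8228167
  N ⇒ keep positive
  Longitude: split at 3 digits → 147° and 24.14976′; 147 + 24.14976/60 = 147.4024960
  E ⇒ keep positive
Point 3:
  φ: degrees = first 2 digits = 8, minutes = 31.06666; 8 + 31.06666/60 = 8.5177777
  N → positive
  λ: split at 3 digits → 013° and 4.9316′; 13 + 4.9316/60 = 13.0821933
  E → positive

1. 33.902938, -68.837625
2. 65.822817, 147.402496
3. 8.517778, 13.082193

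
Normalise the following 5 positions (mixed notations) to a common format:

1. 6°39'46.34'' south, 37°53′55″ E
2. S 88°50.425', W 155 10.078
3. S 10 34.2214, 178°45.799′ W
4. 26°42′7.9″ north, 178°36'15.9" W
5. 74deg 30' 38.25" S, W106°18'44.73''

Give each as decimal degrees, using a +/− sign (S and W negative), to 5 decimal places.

1. -6.66287, 37.89861
2. -88.84042, -155.16797
3. -10.57036, -178.76332
4. 26.70219, -178.60442
5. -74.51063, -106.31243

Point 1:
  Latitude: 39′ + 46.34″ = 39.77233′; 6 + 39.77233/60 = 6.662872
  S → negative
  λ: 37° + 53/60 + 55/3600 = 37 + 0.883333 + 0.015278 = 37.898611
  E → positive
Point 2:
  φ: 50.425′ = 0.840417°; total 88.840417
  hemisphere S, so the sign is −
  λ: 10.078′ = 0.167967°; total 155.167967
  W → negative
Point 3:
  Lat: 10 + 34.2214/60 = 10.570357
  S → negative
  Longitude: 178 + 45.799/60 = 178.763317
  W → negative
Point 4:
  Lat: 26 + 42/60 + 7.9/3600 = 26.702194
  N ⇒ keep positive
  λ: 178 + 36/60 + 15.9/3600 = 178.604417
  hemisphere W, so the sign is −
Point 5:
  Latitude: 74° + 30/60 + 38.25/3600 = 74 + 0.500000 + 0.010625 = 74.510625
  S ⇒ negate
  λ: 106 + 18/60 + 44.73/3600 = 106.312425
  W → negative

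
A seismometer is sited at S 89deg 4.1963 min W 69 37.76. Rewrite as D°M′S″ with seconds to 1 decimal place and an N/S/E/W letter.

89°04′11.8″ S, 69°37′45.6″ W

Lat: fractional minutes 0.19630 × 60 = 11.778″
Lon: fractional minutes 0.76000 × 60 = 45.600″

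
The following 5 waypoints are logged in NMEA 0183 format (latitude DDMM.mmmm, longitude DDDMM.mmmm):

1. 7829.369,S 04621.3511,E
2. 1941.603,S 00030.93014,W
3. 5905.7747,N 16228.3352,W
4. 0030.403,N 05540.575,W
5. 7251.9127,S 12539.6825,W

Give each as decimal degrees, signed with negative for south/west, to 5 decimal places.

Point 1:
  Latitude: degrees = first 2 digits = 78, minutes = 29.369; 78 + 29.369/60 = 78.489483
  S ⇒ negate
  Longitude: degrees = first 3 digits = 46, minutes = 21.3511; 46 + 21.3511/60 = 46.355852
  E → positive
Point 2:
  Latitude: split at 2 digits → 19° and 41.603′; 19 + 41.603/60 = 19.693383
  hemisphere S, so the sign is −
  λ: degrees = first 3 digits = 0, minutes = 30.93014; 0 + 30.93014/60 = 0.515502
  W → negative
Point 3:
  Lat: split at 2 digits → 59° and 5.7747′; 59 + 5.7747/60 = 59.096245
  N → positive
  λ: split at 3 digits → 162° and 28.3352′; 162 + 28.3352/60 = 162.472253
  hemisphere W, so the sign is −
Point 4:
  Lat: split at 2 digits → 00° and 30.403′; 0 + 30.403/60 = 0.506717
  N → positive
  Longitude: split at 3 digits → 055° and 40.575′; 55 + 40.575/60 = 55.676250
  hemisphere W, so the sign is −
Point 5:
  Lat: split at 2 digits → 72° and 51.9127′; 72 + 51.9127/60 = 72.865212
  S → negative
  Longitude: split at 3 digits → 125° and 39.6825′; 125 + 39.6825/60 = 125.661375
  W ⇒ negate

1. -78.48948, 46.35585
2. -19.69338, -0.51550
3. 59.09625, -162.47225
4. 0.50672, -55.67625
5. -72.86521, -125.66138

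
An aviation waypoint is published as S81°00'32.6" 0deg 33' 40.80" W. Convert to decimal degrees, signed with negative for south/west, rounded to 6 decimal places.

-81.009056, -0.561333

Latitude: 81° + 0/60 + 32.6/3600 = 81 + 0.000000 + 0.009056 = 81.0090556
S ⇒ negate
Lon: 33′ + 40.8″ = 33.68000′; 0 + 33.68000/60 = 0.5613333
W ⇒ negate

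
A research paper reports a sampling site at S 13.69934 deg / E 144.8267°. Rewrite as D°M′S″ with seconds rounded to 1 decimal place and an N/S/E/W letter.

φ: whole degrees 13; 41.96040′ → 41′ and 57.624″
Lon: 0.826700° → 49.60200′; 0.60200 × 60 = 36.120″

13°41′57.6″ S, 144°49′36.1″ E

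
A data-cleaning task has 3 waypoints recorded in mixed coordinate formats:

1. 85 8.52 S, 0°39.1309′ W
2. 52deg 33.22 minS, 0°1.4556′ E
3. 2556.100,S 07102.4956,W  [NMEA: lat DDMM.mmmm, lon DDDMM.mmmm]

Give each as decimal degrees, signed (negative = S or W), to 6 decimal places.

Point 1:
  Latitude: 8.52′ = 0.142000°; total 85.1420000
  hemisphere S, so the sign is −
  λ: 0 + 39.1309/60 = 0.6521817
  W ⇒ negate
Point 2:
  φ: 33.22′ = 0.553667°; total 52.5536667
  S ⇒ negate
  Longitude: 0 + 1.4556/60 = 0.0242600
  E ⇒ keep positive
Point 3:
  Latitude: split at 2 digits → 25° and 56.1′; 25 + 56.1/60 = 25.9350000
  S → negative
  Longitude: split at 3 digits → 071° and 2.4956′; 71 + 2.4956/60 = 71.0415933
  W → negative

1. -85.142000, -0.652182
2. -52.553667, 0.024260
3. -25.935000, -71.041593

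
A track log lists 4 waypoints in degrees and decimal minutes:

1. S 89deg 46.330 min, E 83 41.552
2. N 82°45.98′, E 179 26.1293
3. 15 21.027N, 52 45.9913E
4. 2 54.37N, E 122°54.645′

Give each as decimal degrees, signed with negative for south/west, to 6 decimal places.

1. -89.772167, 83.692533
2. 82.766333, 179.435488
3. 15.350450, 52.766522
4. 2.906167, 122.910750

Point 1:
  Latitude: 89 + 46.33/60 = 89.7721667
  hemisphere S, so the sign is −
  Longitude: 83 + 41.552/60 = 83.6925333
  E → positive
Point 2:
  Latitude: 82 + 45.98/60 = 82.7663333
  N → positive
  Lon: 179 + 26.1293/60 = 179.4354883
  E → positive
Point 3:
  Lat: 15 + 21.027/60 = 15.3504500
  N → positive
  Longitude: 52 + 45.9913/60 = 52.7665217
  E → positive
Point 4:
  Lat: 54.37′ = 0.906167°; total 2.9061667
  N ⇒ keep positive
  λ: 122 + 54.645/60 = 122.9107500
  E ⇒ keep positive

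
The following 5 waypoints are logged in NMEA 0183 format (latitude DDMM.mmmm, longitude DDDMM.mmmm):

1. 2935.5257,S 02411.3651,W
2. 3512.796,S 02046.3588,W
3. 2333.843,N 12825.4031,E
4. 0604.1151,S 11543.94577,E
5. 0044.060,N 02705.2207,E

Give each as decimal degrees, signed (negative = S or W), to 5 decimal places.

Point 1:
  Latitude: degrees = first 2 digits = 29, minutes = 35.5257; 29 + 35.5257/60 = 29.592095
  S ⇒ negate
  λ: degrees = first 3 digits = 24, minutes = 11.3651; 24 + 11.3651/60 = 24.189418
  hemisphere W, so the sign is −
Point 2:
  Lat: degrees = first 2 digits = 35, minutes = 12.796; 35 + 12.796/60 = 35.213267
  hemisphere S, so the sign is −
  λ: split at 3 digits → 020° and 46.3588′; 20 + 46.3588/60 = 20.772647
  W → negative
Point 3:
  φ: split at 2 digits → 23° and 33.843′; 23 + 33.843/60 = 23.564050
  N → positive
  λ: split at 3 digits → 128° and 25.4031′; 128 + 25.4031/60 = 128.423385
  E ⇒ keep positive
Point 4:
  Latitude: degrees = first 2 digits = 6, minutes = 4.1151; 6 + 4.1151/60 = 6.068585
  hemisphere S, so the sign is −
  Lon: degrees = first 3 digits = 115, minutes = 43.94577; 115 + 43.94577/60 = 115.732430
  E ⇒ keep positive
Point 5:
  φ: split at 2 digits → 00° and 44.06′; 0 + 44.06/60 = 0.734333
  N ⇒ keep positive
  λ: degrees = first 3 digits = 27, minutes = 5.2207; 27 + 5.2207/60 = 27.087012
  E ⇒ keep positive

1. -29.59210, -24.18942
2. -35.21327, -20.77265
3. 23.56405, 128.42339
4. -6.06859, 115.73243
5. 0.73433, 27.08701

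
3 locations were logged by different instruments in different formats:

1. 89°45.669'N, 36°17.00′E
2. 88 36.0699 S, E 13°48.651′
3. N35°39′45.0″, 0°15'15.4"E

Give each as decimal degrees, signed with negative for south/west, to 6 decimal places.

Point 1:
  φ: 89 + 45.669/60 = 89.7611500
  N ⇒ keep positive
  Longitude: 17′ = 0.283333°; total 36.2833333
  E → positive
Point 2:
  Lat: 88 + 36.0699/60 = 88.6011650
  hemisphere S, so the sign is −
  Longitude: 48.651′ = 0.810850°; total 13.8108500
  E → positive
Point 3:
  Lat: 39′ + 45″ = 39.75000′; 35 + 39.75000/60 = 35.6625000
  N ⇒ keep positive
  Longitude: 0° + 15/60 + 15.4/3600 = 0 + 0.250000 + 0.004278 = 0.2542778
  E → positive

1. 89.761150, 36.283333
2. -88.601165, 13.810850
3. 35.662500, 0.254278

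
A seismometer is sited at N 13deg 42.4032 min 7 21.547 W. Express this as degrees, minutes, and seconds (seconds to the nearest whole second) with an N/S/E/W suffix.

Lat: fractional minutes 0.40320 × 60 = 24.19″
Lon: 21.54700′ → 21′ and 0.54700 × 60 = 32.82″

13°42′24″ N, 7°21′33″ W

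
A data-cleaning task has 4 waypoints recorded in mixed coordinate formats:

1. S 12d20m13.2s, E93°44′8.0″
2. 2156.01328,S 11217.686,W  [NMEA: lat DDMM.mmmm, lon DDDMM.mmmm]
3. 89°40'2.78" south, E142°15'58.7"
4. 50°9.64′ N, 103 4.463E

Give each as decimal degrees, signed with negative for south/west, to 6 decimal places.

1. -12.337000, 93.735556
2. -21.933555, -112.294767
3. -89.667439, 142.266306
4. 50.160667, 103.074383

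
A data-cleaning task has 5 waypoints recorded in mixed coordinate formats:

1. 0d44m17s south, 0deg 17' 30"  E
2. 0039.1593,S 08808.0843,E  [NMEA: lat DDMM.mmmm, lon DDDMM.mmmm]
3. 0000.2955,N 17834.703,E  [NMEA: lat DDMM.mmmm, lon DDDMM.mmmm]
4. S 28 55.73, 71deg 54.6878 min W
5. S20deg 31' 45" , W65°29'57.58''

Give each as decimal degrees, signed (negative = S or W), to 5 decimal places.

1. -0.73806, 0.29167
2. -0.65266, 88.13474
3. 0.00493, 178.57838
4. -28.92883, -71.91146
5. -20.52917, -65.49933

Point 1:
  Lat: 44′ + 17″ = 44.28333′; 0 + 44.28333/60 = 0.738056
  S → negative
  Lon: 0° + 17/60 + 30/3600 = 0 + 0.283333 + 0.008333 = 0.291667
  E ⇒ keep positive
Point 2:
  φ: split at 2 digits → 00° and 39.1593′; 0 + 39.1593/60 = 0.652655
  S ⇒ negate
  Longitude: degrees = first 3 digits = 88, minutes = 8.0843; 88 + 8.0843/60 = 88.134738
  E → positive
Point 3:
  Latitude: degrees = first 2 digits = 0, minutes = 0.2955; 0 + 0.2955/60 = 0.004925
  N ⇒ keep positive
  λ: split at 3 digits → 178° and 34.703′; 178 + 34.703/60 = 178.578383
  E ⇒ keep positive
Point 4:
  Latitude: 55.73′ = 0.928833°; total 28.928833
  hemisphere S, so the sign is −
  Longitude: 54.6878′ = 0.911463°; total 71.911463
  W → negative
Point 5:
  Latitude: 20 + 31/60 + 45/3600 = 20.529167
  hemisphere S, so the sign is −
  Lon: 65 + 29/60 + 57.58/3600 = 65.499328
  hemisphere W, so the sign is −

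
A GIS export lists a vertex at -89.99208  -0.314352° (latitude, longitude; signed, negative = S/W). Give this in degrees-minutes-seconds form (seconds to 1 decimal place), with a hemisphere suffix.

89°59′31.5″ S, 0°18′51.7″ W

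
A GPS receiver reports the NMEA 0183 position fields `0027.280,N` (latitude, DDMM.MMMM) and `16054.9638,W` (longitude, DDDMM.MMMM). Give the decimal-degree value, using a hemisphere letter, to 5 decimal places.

Lat: degrees = first 2 digits = 0, minutes = 27.28; 0 + 27.28/60 = 0.454667
Longitude: split at 3 digits → 160° and 54.9638′; 160 + 54.9638/60 = 160.916063

0.45467° N, 160.91606° W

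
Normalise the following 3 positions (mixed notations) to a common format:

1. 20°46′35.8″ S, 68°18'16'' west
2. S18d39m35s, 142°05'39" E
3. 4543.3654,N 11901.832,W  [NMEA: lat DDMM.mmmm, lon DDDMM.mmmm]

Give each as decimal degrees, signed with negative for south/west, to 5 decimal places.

Point 1:
  Lat: 20 + 46/60 + 35.8/3600 = 20.776611
  S ⇒ negate
  λ: 18′ + 16″ = 18.26667′; 68 + 18.26667/60 = 68.304444
  W ⇒ negate
Point 2:
  Lat: 18 + 39/60 + 35/3600 = 18.659722
  S ⇒ negate
  λ: 5′ + 39″ = 5.65000′; 142 + 5.65000/60 = 142.094167
  E ⇒ keep positive
Point 3:
  φ: split at 2 digits → 45° and 43.3654′; 45 + 43.3654/60 = 45.722757
  N ⇒ keep positive
  Longitude: degrees = first 3 digits = 119, minutes = 1.832; 119 + 1.832/60 = 119.030533
  W → negative

1. -20.77661, -68.30444
2. -18.65972, 142.09417
3. 45.72276, -119.03053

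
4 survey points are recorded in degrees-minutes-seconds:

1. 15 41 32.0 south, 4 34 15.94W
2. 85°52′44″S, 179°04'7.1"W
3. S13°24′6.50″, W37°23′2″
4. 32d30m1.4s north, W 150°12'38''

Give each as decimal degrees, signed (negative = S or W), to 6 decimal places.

Point 1:
  φ: 41′ + 32″ = 41.53333′; 15 + 41.53333/60 = 15.6922222
  S → negative
  λ: 4 + 34/60 + 15.94/3600 = 4.5710944
  W ⇒ negate
Point 2:
  φ: 52′ + 44″ = 52.73333′; 85 + 52.73333/60 = 85.8788889
  hemisphere S, so the sign is −
  Lon: 4′ + 7.1″ = 4.11833′; 179 + 4.11833/60 = 179.0686389
  W ⇒ negate
Point 3:
  Latitude: 24′ + 6.5″ = 24.10833′; 13 + 24.10833/60 = 13.4018056
  hemisphere S, so the sign is −
  λ: 37 + 23/60 + 2/3600 = 37.3838889
  W → negative
Point 4:
  Latitude: 30′ + 1.4″ = 30.02333′; 32 + 30.02333/60 = 32.5003889
  N ⇒ keep positive
  λ: 150° + 12/60 + 38/3600 = 150 + 0.200000 + 0.010556 = 150.2105556
  W → negative

1. -15.692222, -4.571094
2. -85.878889, -179.068639
3. -13.401806, -37.383889
4. 32.500389, -150.210556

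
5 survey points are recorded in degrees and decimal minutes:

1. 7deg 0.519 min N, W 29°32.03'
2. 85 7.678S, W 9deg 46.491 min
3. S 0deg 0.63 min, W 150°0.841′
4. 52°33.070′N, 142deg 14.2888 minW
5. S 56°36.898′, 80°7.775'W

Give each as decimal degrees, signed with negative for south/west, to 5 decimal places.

Point 1:
  φ: 0.519′ = 0.008650°; total 7.008650
  N ⇒ keep positive
  Lon: 32.03′ = 0.533833°; total 29.533833
  W ⇒ negate
Point 2:
  Lat: 7.678′ = 0.127967°; total 85.127967
  S → negative
  Longitude: 46.491′ = 0.774850°; total 9.774850
  W ⇒ negate
Point 3:
  Lat: 0.63′ = 0.010500°; total 0.010500
  hemisphere S, so the sign is −
  λ: 150 + 0.841/60 = 150.014017
  W → negative
Point 4:
  φ: 52 + 33.07/60 = 52.551167
  N ⇒ keep positive
  Lon: 142 + 14.2888/60 = 142.238147
  hemisphere W, so the sign is −
Point 5:
  Lat: 56 + 36.898/60 = 56.614967
  S ⇒ negate
  λ: 7.775′ = 0.129583°; total 80.129583
  W → negative

1. 7.00865, -29.53383
2. -85.12797, -9.77485
3. -0.01050, -150.01402
4. 52.55117, -142.23815
5. -56.61497, -80.12958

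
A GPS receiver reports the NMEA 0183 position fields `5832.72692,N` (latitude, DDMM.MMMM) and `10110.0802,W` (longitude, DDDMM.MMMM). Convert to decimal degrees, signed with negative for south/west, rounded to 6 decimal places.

58.545449, -101.168003

φ: split at 2 digits → 58° and 32.72692′; 58 + 32.72692/60 = 58.5454487
N ⇒ keep positive
λ: degrees = first 3 digits = 101, minutes = 10.0802; 101 + 10.0802/60 = 101.1680033
hemisphere W, so the sign is −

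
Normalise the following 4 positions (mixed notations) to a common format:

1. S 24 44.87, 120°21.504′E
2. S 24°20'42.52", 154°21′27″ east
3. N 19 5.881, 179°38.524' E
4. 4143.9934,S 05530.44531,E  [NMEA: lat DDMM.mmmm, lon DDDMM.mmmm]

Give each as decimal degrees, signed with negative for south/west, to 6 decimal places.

Point 1:
  Lat: 44.87′ = 0.747833°; total 24.7478333
  hemisphere S, so the sign is −
  Lon: 120 + 21.504/60 = 120.3584000
  E → positive
Point 2:
  Lat: 24 + 20/60 + 42.52/3600 = 24.3451444
  hemisphere S, so the sign is −
  Longitude: 154 + 21/60 + 27/3600 = 154.3575000
  E ⇒ keep positive
Point 3:
  φ: 5.881′ = 0.098017°; total 19.0980167
  N ⇒ keep positive
  Lon: 38.524′ = 0.642067°; total 179.6420667
  E ⇒ keep positive
Point 4:
  Latitude: split at 2 digits → 41° and 43.9934′; 41 + 43.9934/60 = 41.7332233
  S ⇒ negate
  Lon: split at 3 digits → 055° and 30.44531′; 55 + 30.44531/60 = 55.5074218
  E ⇒ keep positive

1. -24.747833, 120.358400
2. -24.345144, 154.357500
3. 19.098017, 179.642067
4. -41.733223, 55.507422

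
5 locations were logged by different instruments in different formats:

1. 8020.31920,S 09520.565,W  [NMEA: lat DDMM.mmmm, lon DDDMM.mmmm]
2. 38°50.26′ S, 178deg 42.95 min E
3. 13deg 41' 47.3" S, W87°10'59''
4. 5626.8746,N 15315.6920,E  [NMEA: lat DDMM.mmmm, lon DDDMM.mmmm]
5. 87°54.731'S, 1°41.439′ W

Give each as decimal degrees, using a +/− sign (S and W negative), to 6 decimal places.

1. -80.338653, -95.342750
2. -38.837667, 178.715833
3. -13.696472, -87.183056
4. 56.447910, 153.261533
5. -87.912183, -1.690650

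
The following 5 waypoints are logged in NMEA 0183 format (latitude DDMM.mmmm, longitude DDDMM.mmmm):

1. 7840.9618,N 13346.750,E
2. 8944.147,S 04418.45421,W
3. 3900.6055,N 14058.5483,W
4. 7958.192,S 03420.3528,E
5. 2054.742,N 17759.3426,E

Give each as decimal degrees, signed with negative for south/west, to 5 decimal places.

Point 1:
  Lat: degrees = first 2 digits = 78, minutes = 40.9618; 78 + 40.9618/60 = 78.682697
  N → positive
  Longitude: split at 3 digits → 133° and 46.75′; 133 + 46.75/60 = 133.779167
  E → positive
Point 2:
  φ: degrees = first 2 digits = 89, minutes = 44.147; 89 + 44.147/60 = 89.735783
  S → negative
  Longitude: split at 3 digits → 044° and 18.45421′; 44 + 18.45421/60 = 44.307570
  W → negative
Point 3:
  Latitude: split at 2 digits → 39° and 0.6055′; 39 + 0.6055/60 = 39.010092
  N → positive
  λ: split at 3 digits → 140° and 58.5483′; 140 + 58.5483/60 = 140.975805
  W ⇒ negate
Point 4:
  Latitude: degrees = first 2 digits = 79, minutes = 58.192; 79 + 58.192/60 = 79.969867
  S ⇒ negate
  Longitude: degrees = first 3 digits = 34, minutes = 20.3528; 34 + 20.3528/60 = 34.339213
  E → positive
Point 5:
  φ: degrees = first 2 digits = 20, minutes = 54.742; 20 + 54.742/60 = 20.912367
  N ⇒ keep positive
  λ: degrees = first 3 digits = 177, minutes = 59.3426; 177 + 59.3426/60 = 177.989043
  E ⇒ keep positive

1. 78.68270, 133.77917
2. -89.73578, -44.30757
3. 39.01009, -140.97581
4. -79.96987, 34.33921
5. 20.91237, 177.98904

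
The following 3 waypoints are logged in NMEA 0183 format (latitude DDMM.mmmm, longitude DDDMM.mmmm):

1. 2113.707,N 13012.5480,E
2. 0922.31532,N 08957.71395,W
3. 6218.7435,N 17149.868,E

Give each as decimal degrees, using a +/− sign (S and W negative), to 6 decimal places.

1. 21.228450, 130.209133
2. 9.371922, -89.961899
3. 62.312392, 171.831133

Point 1:
  φ: split at 2 digits → 21° and 13.707′; 21 + 13.707/60 = 21.2284500
  N ⇒ keep positive
  Lon: split at 3 digits → 130° and 12.548′; 130 + 12.548/60 = 130.2091333
  E → positive
Point 2:
  φ: split at 2 digits → 09° and 22.31532′; 9 + 22.31532/60 = 9.3719220
  N → positive
  Longitude: split at 3 digits → 089° and 57.71395′; 89 + 57.71395/60 = 89.9618992
  W → negative
Point 3:
  Latitude: degrees = first 2 digits = 62, minutes = 18.7435; 62 + 18.7435/60 = 62.3123917
  N → positive
  Lon: split at 3 digits → 171° and 49.868′; 171 + 49.868/60 = 171.8311333
  E ⇒ keep positive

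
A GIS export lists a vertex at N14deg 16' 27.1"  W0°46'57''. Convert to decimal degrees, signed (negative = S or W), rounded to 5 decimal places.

14.27419, -0.78250

φ: 14° + 16/60 + 27.1/3600 = 14 + 0.266667 + 0.007528 = 14.274194
N → positive
λ: 0 + 46/60 + 57/3600 = 0.782500
W → negative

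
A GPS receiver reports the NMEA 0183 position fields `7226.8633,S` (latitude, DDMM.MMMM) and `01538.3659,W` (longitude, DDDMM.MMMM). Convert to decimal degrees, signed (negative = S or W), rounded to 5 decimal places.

-72.44772, -15.63943

Lat: split at 2 digits → 72° and 26.8633′; 72 + 26.8633/60 = 72.447722
hemisphere S, so the sign is −
Lon: split at 3 digits → 015° and 38.3659′; 15 + 38.3659/60 = 15.639432
hemisphere W, so the sign is −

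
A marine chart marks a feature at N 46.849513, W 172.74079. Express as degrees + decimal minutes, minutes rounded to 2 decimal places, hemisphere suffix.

46° 50.97′ N, 172° 44.45′ W

φ: 46° + 0.849513 × 60 = 46° 50.9708′
Longitude: fractional part 0.740790 → 44.4474 minutes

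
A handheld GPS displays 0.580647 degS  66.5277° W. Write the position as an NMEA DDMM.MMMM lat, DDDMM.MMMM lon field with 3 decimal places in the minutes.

0034.839,S / 06631.662,W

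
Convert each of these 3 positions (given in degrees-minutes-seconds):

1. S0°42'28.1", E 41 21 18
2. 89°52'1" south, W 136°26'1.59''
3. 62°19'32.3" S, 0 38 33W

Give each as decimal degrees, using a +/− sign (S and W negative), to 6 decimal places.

1. -0.707806, 41.355000
2. -89.866944, -136.433775
3. -62.325639, -0.642500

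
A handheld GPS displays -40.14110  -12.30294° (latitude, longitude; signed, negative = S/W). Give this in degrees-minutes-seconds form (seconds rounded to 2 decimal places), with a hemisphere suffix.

40°08′27.96″ S, 12°18′10.58″ W

Latitude is negative → S; |value| = 40.141100
Lat: whole degrees 40; 8.46600′ → 8′ and 27.9600″
Longitude is negative → W; |value| = 12.302940
Longitude: 0.302940° → 18.17640′; 0.17640 × 60 = 10.5840″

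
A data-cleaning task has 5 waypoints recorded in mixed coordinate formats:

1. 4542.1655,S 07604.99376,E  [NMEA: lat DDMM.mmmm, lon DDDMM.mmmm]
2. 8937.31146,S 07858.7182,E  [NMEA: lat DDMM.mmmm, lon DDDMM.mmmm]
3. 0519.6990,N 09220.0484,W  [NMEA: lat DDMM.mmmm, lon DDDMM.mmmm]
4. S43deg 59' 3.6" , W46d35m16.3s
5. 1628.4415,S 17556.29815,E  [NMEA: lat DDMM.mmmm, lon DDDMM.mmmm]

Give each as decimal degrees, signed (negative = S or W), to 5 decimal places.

Point 1:
  Latitude: degrees = first 2 digits = 45, minutes = 42.1655; 45 + 42.1655/60 = 45.702758
  hemisphere S, so the sign is −
  Lon: degrees = first 3 digits = 76, minutes = 4.99376; 76 + 4.99376/60 = 76.083229
  E ⇒ keep positive
Point 2:
  Lat: degrees = first 2 digits = 89, minutes = 37.31146; 89 + 37.31146/60 = 89.621858
  S → negative
  λ: degrees = first 3 digits = 78, minutes = 58.7182; 78 + 58.7182/60 = 78.978637
  E ⇒ keep positive
Point 3:
  φ: split at 2 digits → 05° and 19.699′; 5 + 19.699/60 = 5.328317
  N → positive
  λ: split at 3 digits → 092° and 20.0484′; 92 + 20.0484/60 = 92.334140
  W ⇒ negate
Point 4:
  φ: 43° + 59/60 + 3.6/3600 = 43 + 0.983333 + 0.001000 = 43.984333
  S → negative
  Lon: 35′ + 16.3″ = 35.27167′; 46 + 35.27167/60 = 46.587861
  W ⇒ negate
Point 5:
  Latitude: degrees = first 2 digits = 16, minutes = 28.4415; 16 + 28.4415/60 = 16.474025
  hemisphere S, so the sign is −
  Longitude: degrees = first 3 digits = 175, minutes = 56.29815; 175 + 56.29815/60 = 175.938303
  E ⇒ keep positive

1. -45.70276, 76.08323
2. -89.62186, 78.97864
3. 5.32832, -92.33414
4. -43.98433, -46.58786
5. -16.47403, 175.93830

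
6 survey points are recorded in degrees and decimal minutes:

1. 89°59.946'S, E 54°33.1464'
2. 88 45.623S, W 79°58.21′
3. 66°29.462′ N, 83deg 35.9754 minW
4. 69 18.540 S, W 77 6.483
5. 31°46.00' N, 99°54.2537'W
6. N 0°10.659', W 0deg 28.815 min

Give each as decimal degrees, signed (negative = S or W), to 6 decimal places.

1. -89.999100, 54.552440
2. -88.760383, -79.970167
3. 66.491033, -83.599590
4. -69.309000, -77.108050
5. 31.766667, -99.904228
6. 0.177650, -0.480250

Point 1:
  Latitude: 59.946′ = 0.999100°; total 89.9991000
  S → negative
  Lon: 33.1464′ = 0.552440°; total 54.5524400
  E ⇒ keep positive
Point 2:
  Lat: 45.623′ = 0.760383°; total 88.7603833
  S → negative
  Longitude: 79 + 58.21/60 = 79.9701667
  W → negative
Point 3:
  φ: 29.462′ = 0.491033°; total 66.4910333
  N → positive
  Lon: 35.9754′ = 0.599590°; total 83.5995900
  hemisphere W, so the sign is −
Point 4:
  Latitude: 18.54′ = 0.309000°; total 69.3090000
  S ⇒ negate
  λ: 6.483′ = 0.108050°; total 77.1080500
  hemisphere W, so the sign is −
Point 5:
  Latitude: 46′ = 0.766667°; total 31.7666667
  N ⇒ keep positive
  Lon: 99 + 54.2537/60 = 99.9042283
  W ⇒ negate
Point 6:
  Latitude: 0 + 10.659/60 = 0.1776500
  N → positive
  Lon: 28.815′ = 0.480250°; total 0.4802500
  W ⇒ negate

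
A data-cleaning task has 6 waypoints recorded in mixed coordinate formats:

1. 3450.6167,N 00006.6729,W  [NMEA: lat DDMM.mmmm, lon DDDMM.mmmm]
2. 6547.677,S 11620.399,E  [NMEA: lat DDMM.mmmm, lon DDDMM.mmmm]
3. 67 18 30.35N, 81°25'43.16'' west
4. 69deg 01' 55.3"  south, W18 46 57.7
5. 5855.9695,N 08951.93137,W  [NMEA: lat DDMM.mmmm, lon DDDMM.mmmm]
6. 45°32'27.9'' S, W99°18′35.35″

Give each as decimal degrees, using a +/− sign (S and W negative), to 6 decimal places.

1. 34.843612, -0.111215
2. -65.794617, 116.339983
3. 67.308431, -81.428656
4. -69.032028, -18.782694
5. 58.932825, -89.865523
6. -45.541083, -99.309819

Point 1:
  φ: degrees = first 2 digits = 34, minutes = 50.6167; 34 + 50.6167/60 = 34.8436117
  N ⇒ keep positive
  Lon: degrees = first 3 digits = 0, minutes = 6.6729; 0 + 6.6729/60 = 0.1112150
  W ⇒ negate
Point 2:
  Lat: degrees = first 2 digits = 65, minutes = 47.677; 65 + 47.677/60 = 65.7946167
  hemisphere S, so the sign is −
  Lon: degrees = first 3 digits = 116, minutes = 20.399; 116 + 20.399/60 = 116.3399833
  E ⇒ keep positive
Point 3:
  Latitude: 67 + 18/60 + 30.35/3600 = 67.3084306
  N ⇒ keep positive
  λ: 81° + 25/60 + 43.16/3600 = 81 + 0.416667 + 0.011989 = 81.4286556
  W → negative
Point 4:
  Lat: 69° + 1/60 + 55.3/3600 = 69 + 0.016667 + 0.015361 = 69.0320278
  S → negative
  λ: 18° + 46/60 + 57.7/3600 = 18 + 0.766667 + 0.016028 = 18.7826944
  hemisphere W, so the sign is −
Point 5:
  φ: degrees = first 2 digits = 58, minutes = 55.9695; 58 + 55.9695/60 = 58.9328250
  N → positive
  Lon: degrees = first 3 digits = 89, minutes = 51.93137; 89 + 51.93137/60 = 89.8655228
  hemisphere W, so the sign is −
Point 6:
  Lat: 32′ + 27.9″ = 32.46500′; 45 + 32.46500/60 = 45.5410833
  S → negative
  λ: 99 + 18/60 + 35.35/3600 = 99.3098194
  W ⇒ negate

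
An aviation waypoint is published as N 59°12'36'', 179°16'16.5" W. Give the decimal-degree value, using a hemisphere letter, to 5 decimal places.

φ: 12′ + 36″ = 12.60000′; 59 + 12.60000/60 = 59.210000
λ: 179° + 16/60 + 16.5/3600 = 179 + 0.266667 + 0.004583 = 179.271250

59.21000° N, 179.27125° W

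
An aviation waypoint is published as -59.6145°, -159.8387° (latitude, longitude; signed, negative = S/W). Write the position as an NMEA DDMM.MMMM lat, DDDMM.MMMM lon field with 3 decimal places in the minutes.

5936.870,S / 15950.322,W

Latitude is negative → S; |value| = 59.614500
φ: fractional part 0.614500 → 36.87000 minutes
Longitude is negative → W; |value| = 159.838700
Lon: minutes = (159.838700 − 159) × 60 = 50.32200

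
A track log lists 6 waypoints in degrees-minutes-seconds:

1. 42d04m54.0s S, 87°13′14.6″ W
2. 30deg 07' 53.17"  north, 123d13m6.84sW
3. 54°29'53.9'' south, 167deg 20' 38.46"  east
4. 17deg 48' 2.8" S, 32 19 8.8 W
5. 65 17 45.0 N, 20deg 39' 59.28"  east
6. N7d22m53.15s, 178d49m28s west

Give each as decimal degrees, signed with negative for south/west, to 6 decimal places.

Point 1:
  Lat: 42° + 4/60 + 54/3600 = 42 + 0.066667 + 0.015000 = 42.0816667
  S → negative
  Longitude: 87 + 13/60 + 14.6/3600 = 87.2207222
  hemisphere W, so the sign is −
Point 2:
  Latitude: 30° + 7/60 + 53.17/3600 = 30 + 0.116667 + 0.014769 = 30.1314361
  N → positive
  Longitude: 123° + 13/60 + 6.84/3600 = 123 + 0.216667 + 0.001900 = 123.2185667
  W → negative
Point 3:
  φ: 29′ + 53.9″ = 29.89833′; 54 + 29.89833/60 = 54.4983056
  hemisphere S, so the sign is −
  Longitude: 167° + 20/60 + 38.46/3600 = 167 + 0.333333 + 0.010683 = 167.3440167
  E → positive
Point 4:
  Latitude: 17 + 48/60 + 2.8/3600 = 17.8007778
  S ⇒ negate
  Longitude: 19′ + 8.8″ = 19.14667′; 32 + 19.14667/60 = 32.3191111
  W ⇒ negate
Point 5:
  Latitude: 65° + 17/60 + 45/3600 = 65 + 0.283333 + 0.012500 = 65.2958333
  N → positive
  λ: 39′ + 59.28″ = 39.98800′; 20 + 39.98800/60 = 20.6664667
  E ⇒ keep positive
Point 6:
  Latitude: 7 + 22/60 + 53.15/3600 = 7.3814306
  N ⇒ keep positive
  Lon: 178 + 49/60 + 28/3600 = 178.8244444
  W ⇒ negate

1. -42.081667, -87.220722
2. 30.131436, -123.218567
3. -54.498306, 167.344017
4. -17.800778, -32.319111
5. 65.295833, 20.666467
6. 7.381431, -178.824444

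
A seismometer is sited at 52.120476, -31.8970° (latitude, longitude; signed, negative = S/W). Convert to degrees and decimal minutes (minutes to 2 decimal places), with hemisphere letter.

52° 7.23′ N, 31° 53.82′ W

Latitude: minutes = (52.120476 − 52) × 60 = 7.2286
Longitude is negative → W; |value| = 31.897000
λ: minutes = (31.897000 − 31) × 60 = 53.8200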